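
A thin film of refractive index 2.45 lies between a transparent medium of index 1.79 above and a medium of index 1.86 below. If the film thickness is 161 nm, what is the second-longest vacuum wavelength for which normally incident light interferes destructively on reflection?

Top surface (1.79 → 2.45): reflection off a higher-index medium gives a half-wave phase shift.
Bottom surface (2.45 → 1.86): reflection off a lower-index medium gives no phase shift.
Net: one phase inversion between the two reflected rays.
With one net inversion, destructive interference in reflection requires 2 n t = m λ.
λ = 2 n t / m. The second-longest wavelength is m = 2: λ = 2 × 2.45 × 161 / 2.00 = 394 nm.

394 nm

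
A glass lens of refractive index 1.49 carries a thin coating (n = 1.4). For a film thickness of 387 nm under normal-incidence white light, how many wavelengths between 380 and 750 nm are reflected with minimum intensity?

Ray reflecting at the top interface goes from n = 1.0 toward n = 1.4: a half-wave phase shift.
Ray reflecting at the bottom interface goes from n = 1.4 toward n = 1.49: a half-wave phase shift.
The two reflections carry the same phase change, so no net offset.
With no net inversion, destructive interference in reflection requires 2 n t = (m + ½) λ.
λ = 2 n t / (m + ½) = 1084 / (m + ½) nm.
m=0: 2167 nm (IR); m=1: 722 nm (visible); m=2: 433 nm (visible); m=3: 310 nm (UV).

2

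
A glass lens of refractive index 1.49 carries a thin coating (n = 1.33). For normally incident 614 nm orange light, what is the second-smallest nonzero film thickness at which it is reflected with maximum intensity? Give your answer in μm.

At the upper boundary (n = 1.0 to n = 1.33) the reflected ray undergoes a half-wave phase shift.
Ray reflecting at the bottom interface goes from n = 1.33 toward n = 1.49: a half-wave phase shift.
Zero or two π shifts → no net half-wave offset.
For bright reflection here: 2 n t = m λ.
The second-smallest nonzero thickness corresponds to m = 2: t = m λ / (2 n) = 2.00 × 614 / (2 × 1.33) = 462 nm.

0.462 μm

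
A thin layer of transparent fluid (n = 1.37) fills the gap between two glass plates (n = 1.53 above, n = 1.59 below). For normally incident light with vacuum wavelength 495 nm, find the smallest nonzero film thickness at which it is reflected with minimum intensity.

181 nm

At the upper boundary (n = 1.53 to n = 1.37) the reflected ray undergoes no phase shift.
Bottom surface (1.37 → 1.59): reflection off a higher-index medium gives a half-wave phase shift.
Exactly one π shift → a net half-wave offset.
For weak reflection here: 2 n t = m λ.
Minimum nonzero at m = 1: t = λ / (2 n) = 495 / (2 × 1.37) = 181 nm.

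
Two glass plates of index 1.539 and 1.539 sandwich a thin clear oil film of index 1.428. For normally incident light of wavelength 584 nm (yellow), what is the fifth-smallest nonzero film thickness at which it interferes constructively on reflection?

920 nm

Top surface (1.539 → 1.428): reflection off a lower-index medium gives no phase shift.
Bottom surface (1.428 → 1.539): reflection off a higher-index medium gives a half-wave phase shift.
Net: one phase inversion between the two reflected rays.
With one net inversion, constructive interference in reflection requires 2 n t = (m + ½) λ.
The fifth-smallest nonzero thickness corresponds to m = 4: t = (m + ½) λ / (2 n) = 4.50 × 584 / (2 × 1.428) = 920 nm.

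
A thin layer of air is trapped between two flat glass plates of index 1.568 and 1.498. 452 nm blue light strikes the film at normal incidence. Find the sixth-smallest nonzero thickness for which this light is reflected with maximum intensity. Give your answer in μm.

1.24 μm

Top surface (1.568 → 1.0): reflection off a lower-index medium gives no phase shift.
Ray reflecting at the bottom interface goes from n = 1.0 toward n = 1.498: a half-wave phase shift.
The two reflections differ by half a wavelength.
With one net inversion, constructive interference in reflection requires 2 n t = (m + ½) λ.
The sixth-smallest nonzero thickness corresponds to m = 5: t = (m + ½) λ / (2 n) = 5.50 × 452 / (2 × 1.0) = 1243 nm.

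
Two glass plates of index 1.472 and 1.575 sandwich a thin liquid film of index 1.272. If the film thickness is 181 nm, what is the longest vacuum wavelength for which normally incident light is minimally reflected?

At the upper boundary (n = 1.472 to n = 1.272) the reflected ray undergoes no phase shift.
At the lower boundary (n = 1.272 to n = 1.575) the reflected ray undergoes a half-wave phase shift.
The two reflections differ by half a wavelength.
With one net inversion, destructive interference in reflection requires 2 n t = m λ.
λ = 2 n t / m. The longest wavelength is m = 1: λ = 2 × 1.272 × 181 / 1.00 = 460 nm.

460 nm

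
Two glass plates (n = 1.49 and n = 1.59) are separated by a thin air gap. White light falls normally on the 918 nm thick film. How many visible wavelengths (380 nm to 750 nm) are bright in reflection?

Ray reflecting at the top interface goes from n = 1.49 toward n = 1.0: no phase shift.
At the lower boundary (n = 1.0 to n = 1.59) the reflected ray undergoes a half-wave phase shift.
Exactly one π shift → a net half-wave offset.
So the condition for constructive reflection is 2 n t = (m + ½) λ.
λ = 2 n t / (m + ½) = 1836 / (m + ½) nm.
m=1: 1224 nm (IR); m=2: 734 nm (visible); m=3: 525 nm (visible); m=4: 408 nm (visible); m=5: 334 nm (UV).

3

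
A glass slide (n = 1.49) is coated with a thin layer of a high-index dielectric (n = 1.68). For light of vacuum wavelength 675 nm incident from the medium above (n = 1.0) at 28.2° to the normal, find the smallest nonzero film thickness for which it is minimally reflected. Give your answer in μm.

Ray reflecting at the top interface goes from n = 1.0 toward n = 1.68: a half-wave phase shift.
At the lower boundary (n = 1.68 to n = 1.49) the reflected ray undergoes no phase shift.
Net: one phase inversion between the two reflected rays.
With one net inversion, destructive interference in reflection requires 2 n t cos θ_r = m λ.
Snell's law: 1.0 sin 28.2° = 1.68 sin θ_r → sin θ_r = 0.281, cos θ_r = 0.960.
Minimum nonzero at m = 1: t = λ / (2 n cos θ_r) = 675 / (2 × 1.68 × 0.960) = 209 nm.

0.209 μm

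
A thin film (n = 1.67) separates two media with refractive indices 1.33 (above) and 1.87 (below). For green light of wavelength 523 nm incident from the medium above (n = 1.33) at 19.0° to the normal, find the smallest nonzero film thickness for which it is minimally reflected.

At the upper boundary (n = 1.33 to n = 1.67) the reflected ray undergoes a half-wave phase shift.
At the lower boundary (n = 1.67 to n = 1.87) the reflected ray undergoes a half-wave phase shift.
Zero or two π shifts → no net half-wave offset.
For weak reflection here: 2 n t cos θ_r = (m + ½) λ.
Snell's law: 1.33 sin 19.0° = 1.67 sin θ_r → sin θ_r = 0.259, cos θ_r = 0.966.
Minimum at m = 0: t = λ / (4 n cos θ_r) = 523 / (4 × 1.67 × 0.966) = 81.1 nm.

81.1 nm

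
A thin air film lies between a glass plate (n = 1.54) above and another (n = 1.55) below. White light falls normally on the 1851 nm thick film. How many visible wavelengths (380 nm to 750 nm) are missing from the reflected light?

At the upper boundary (n = 1.54 to n = 1.0) the reflected ray undergoes no phase shift.
Bottom surface (1.0 → 1.55): reflection off a higher-index medium gives a half-wave phase shift.
Net: one phase inversion between the two reflected rays.
For weak reflection here: 2 n t = m λ.
λ = 2 n t / m = 3702 / m nm.
m=4: 926 nm (IR); m=5: 740 nm (visible); m=6: 617 nm (visible); m=7: 529 nm (visible); m=8: 463 nm (visible); m=9: 411 nm (visible); m=10: 370 nm (UV).

5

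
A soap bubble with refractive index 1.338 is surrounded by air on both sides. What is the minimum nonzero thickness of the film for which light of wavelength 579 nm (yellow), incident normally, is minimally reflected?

216 nm

Top surface (1.0 → 1.338): reflection off a higher-index medium gives a half-wave phase shift.
Bottom surface (1.338 → 1.0): reflection off a lower-index medium gives no phase shift.
The two reflections differ by half a wavelength.
With one net inversion, destructive interference in reflection requires 2 n t = m λ.
Minimum nonzero at m = 1: t = λ / (2 n) = 579 / (2 × 1.338) = 216 nm.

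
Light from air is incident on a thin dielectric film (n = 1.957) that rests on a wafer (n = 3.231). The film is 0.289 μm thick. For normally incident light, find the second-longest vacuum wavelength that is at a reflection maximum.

566 nm

Ray reflecting at the top interface goes from n = 1.0 toward n = 1.957: a half-wave phase shift.
Bottom surface (1.957 → 3.231): reflection off a higher-index medium gives a half-wave phase shift.
The two reflections carry the same phase change, so no net offset.
For bright reflection here: 2 n t = m λ.
λ = 2 n t / m. The second-longest wavelength is m = 2: λ = 2 × 1.957 × 289 / 2.00 = 566 nm.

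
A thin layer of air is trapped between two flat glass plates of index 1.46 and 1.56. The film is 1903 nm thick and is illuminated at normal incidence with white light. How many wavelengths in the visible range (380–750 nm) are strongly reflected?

At the upper boundary (n = 1.46 to n = 1.0) the reflected ray undergoes no phase shift.
At the lower boundary (n = 1.0 to n = 1.56) the reflected ray undergoes a half-wave phase shift.
Net: one phase inversion between the two reflected rays.
For bright reflection here: 2 n t = (m + ½) λ.
λ = 2 n t / (m + ½) = 3806 / (m + ½) nm.
m=4: 846 nm (IR); m=5: 692 nm (visible); m=6: 586 nm (visible); m=7: 507 nm (visible); m=8: 448 nm (visible); m=9: 401 nm (visible); m=10: 362 nm (UV).

5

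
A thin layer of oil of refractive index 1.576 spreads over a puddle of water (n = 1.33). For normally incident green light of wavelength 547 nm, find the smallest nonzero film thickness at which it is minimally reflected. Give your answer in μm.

0.174 μm

At the upper boundary (n = 1.0 to n = 1.576) the reflected ray undergoes a half-wave phase shift.
At the lower boundary (n = 1.576 to n = 1.33) the reflected ray undergoes no phase shift.
Exactly one π shift → a net half-wave offset.
So the condition for destructive reflection is 2 n t = m λ.
Minimum nonzero at m = 1: t = λ / (2 n) = 547 / (2 × 1.576) = 174 nm.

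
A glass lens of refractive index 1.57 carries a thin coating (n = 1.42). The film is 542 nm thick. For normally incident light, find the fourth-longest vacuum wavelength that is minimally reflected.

At the upper boundary (n = 1.0 to n = 1.42) the reflected ray undergoes a half-wave phase shift.
Bottom surface (1.42 → 1.57): reflection off a higher-index medium gives a half-wave phase shift.
The two reflections carry the same phase change, so no net offset.
For weak reflection here: 2 n t = (m + ½) λ.
λ = 2 n t / (m + ½). The fourth-longest wavelength is m = 3: λ = 2 × 1.42 × 542 / 3.50 = 440 nm.

440 nm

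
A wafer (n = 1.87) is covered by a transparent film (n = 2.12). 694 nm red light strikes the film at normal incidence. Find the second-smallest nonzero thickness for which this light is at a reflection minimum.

327 nm

Ray reflecting at the top interface goes from n = 1.0 toward n = 2.12: a half-wave phase shift.
Bottom surface (2.12 → 1.87): reflection off a lower-index medium gives no phase shift.
Exactly one π shift → a net half-wave offset.
For weak reflection here: 2 n t = m λ.
The second-smallest nonzero thickness corresponds to m = 2: t = m λ / (2 n) = 2.00 × 694 / (2 × 2.12) = 327 nm.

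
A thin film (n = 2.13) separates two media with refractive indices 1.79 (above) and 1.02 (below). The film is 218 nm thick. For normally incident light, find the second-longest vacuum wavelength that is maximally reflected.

619 nm

Ray reflecting at the top interface goes from n = 1.79 toward n = 2.13: a half-wave phase shift.
Ray reflecting at the bottom interface goes from n = 2.13 toward n = 1.02: no phase shift.
Exactly one π shift → a net half-wave offset.
For maximum reflection here: 2 n t = (m + ½) λ.
λ = 2 n t / (m + ½). The second-longest wavelength is m = 1: λ = 2 × 2.13 × 218 / 1.50 = 619 nm.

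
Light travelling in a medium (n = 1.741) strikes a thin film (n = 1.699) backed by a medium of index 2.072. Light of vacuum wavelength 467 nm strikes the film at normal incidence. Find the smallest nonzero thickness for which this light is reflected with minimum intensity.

Top surface (1.741 → 1.699): reflection off a lower-index medium gives no phase shift.
At the lower boundary (n = 1.699 to n = 2.072) the reflected ray undergoes a half-wave phase shift.
Net: one phase inversion between the two reflected rays.
So the condition for destructive reflection is 2 n t = m λ.
The smallest nonzero thickness corresponds to m = 1: t = m λ / (2 n) = 1.00 × 467 / (2 × 1.699) = 137 nm.

137 nm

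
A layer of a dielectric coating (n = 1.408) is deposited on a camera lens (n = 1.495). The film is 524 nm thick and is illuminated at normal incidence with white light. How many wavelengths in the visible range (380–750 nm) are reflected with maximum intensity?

2

Ray reflecting at the top interface goes from n = 1.0 toward n = 1.408: a half-wave phase shift.
At the lower boundary (n = 1.408 to n = 1.495) the reflected ray undergoes a half-wave phase shift.
Net: no relative phase inversion (both shifts match).
So the condition for constructive reflection is 2 n t = m λ.
λ = 2 n t / m = 1476 / m nm.
m=1: 1476 nm (IR); m=2: 738 nm (visible); m=3: 492 nm (visible); m=4: 369 nm (UV).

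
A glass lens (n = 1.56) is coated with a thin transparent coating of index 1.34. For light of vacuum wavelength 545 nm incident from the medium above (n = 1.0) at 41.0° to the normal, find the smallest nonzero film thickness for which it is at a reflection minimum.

117 nm

At the upper boundary (n = 1.0 to n = 1.34) the reflected ray undergoes a half-wave phase shift.
Ray reflecting at the bottom interface goes from n = 1.34 toward n = 1.56: a half-wave phase shift.
Net: no relative phase inversion (both shifts match).
With no net inversion, destructive interference in reflection requires 2 n t cos θ_r = (m + ½) λ.
Snell's law: 1.0 sin 41.0° = 1.34 sin θ_r → sin θ_r = 0.490, cos θ_r = 0.872.
Minimum at m = 0: t = λ / (4 n cos θ_r) = 545 / (4 × 1.34 × 0.872) = 117 nm.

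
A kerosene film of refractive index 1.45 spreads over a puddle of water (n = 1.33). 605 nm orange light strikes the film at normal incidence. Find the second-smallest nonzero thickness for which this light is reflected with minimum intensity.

At the upper boundary (n = 1.0 to n = 1.45) the reflected ray undergoes a half-wave phase shift.
Bottom surface (1.45 → 1.33): reflection off a lower-index medium gives no phase shift.
The two reflections differ by half a wavelength.
So the condition for destructive reflection is 2 n t = m λ.
The second-smallest nonzero thickness corresponds to m = 2: t = m λ / (2 n) = 2.00 × 605 / (2 × 1.45) = 417 nm.

417 nm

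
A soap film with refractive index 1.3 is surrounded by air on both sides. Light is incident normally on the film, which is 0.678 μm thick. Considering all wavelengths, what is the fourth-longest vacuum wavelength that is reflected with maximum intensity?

Ray reflecting at the top interface goes from n = 1.0 toward n = 1.3: a half-wave phase shift.
Ray reflecting at the bottom interface goes from n = 1.3 toward n = 1.0: no phase shift.
Net: one phase inversion between the two reflected rays.
For strong reflection here: 2 n t = (m + ½) λ.
λ = 2 n t / (m + ½). The fourth-longest wavelength is m = 3: λ = 2 × 1.3 × 678 / 3.50 = 504 nm.

504 nm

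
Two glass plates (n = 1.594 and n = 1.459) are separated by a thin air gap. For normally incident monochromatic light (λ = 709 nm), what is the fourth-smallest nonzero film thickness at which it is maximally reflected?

Ray reflecting at the top interface goes from n = 1.594 toward n = 1.0: no phase shift.
At the lower boundary (n = 1.0 to n = 1.459) the reflected ray undergoes a half-wave phase shift.
Exactly one π shift → a net half-wave offset.
With one net inversion, constructive interference in reflection requires 2 n t = (m + ½) λ.
The fourth-smallest nonzero thickness corresponds to m = 3: t = (m + ½) λ / (2 n) = 3.50 × 709 / (2 × 1.0) = 1241 nm.

1241 nm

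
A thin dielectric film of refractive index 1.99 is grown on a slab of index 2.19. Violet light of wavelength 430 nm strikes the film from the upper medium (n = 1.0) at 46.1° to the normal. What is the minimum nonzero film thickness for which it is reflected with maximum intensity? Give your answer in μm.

0.116 μm

Top surface (1.0 → 1.99): reflection off a higher-index medium gives a half-wave phase shift.
Ray reflecting at the bottom interface goes from n = 1.99 toward n = 2.19: a half-wave phase shift.
Zero or two π shifts → no net half-wave offset.
With no net inversion, constructive interference in reflection requires 2 n t cos θ_r = m λ.
Snell's law: 1.0 sin 46.1° = 1.99 sin θ_r → sin θ_r = 0.362, cos θ_r = 0.932.
Minimum nonzero at m = 1: t = λ / (2 n cos θ_r) = 430 / (2 × 1.99 × 0.932) = 116 nm.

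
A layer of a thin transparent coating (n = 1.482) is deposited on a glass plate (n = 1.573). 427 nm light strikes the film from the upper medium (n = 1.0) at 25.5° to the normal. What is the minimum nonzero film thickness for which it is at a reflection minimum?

Top surface (1.0 → 1.482): reflection off a higher-index medium gives a half-wave phase shift.
At the lower boundary (n = 1.482 to n = 1.573) the reflected ray undergoes a half-wave phase shift.
Net: no relative phase inversion (both shifts match).
So the condition for destructive reflection is 2 n t cos θ_r = (m + ½) λ.
Snell's law: 1.0 sin 25.5° = 1.482 sin θ_r → sin θ_r = 0.290, cos θ_r = 0.957.
Minimum at m = 0: t = λ / (4 n cos θ_r) = 427 / (4 × 1.482 × 0.957) = 75.3 nm.

75.3 nm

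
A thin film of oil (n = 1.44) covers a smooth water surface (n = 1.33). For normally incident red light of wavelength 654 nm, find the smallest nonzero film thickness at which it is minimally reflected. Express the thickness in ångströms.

2271 Å

Top surface (1.0 → 1.44): reflection off a higher-index medium gives a half-wave phase shift.
Bottom surface (1.44 → 1.33): reflection off a lower-index medium gives no phase shift.
Net: one phase inversion between the two reflected rays.
So the condition for destructive reflection is 2 n t = m λ.
Minimum nonzero at m = 1: t = λ / (2 n) = 654 / (2 × 1.44) = 227 nm.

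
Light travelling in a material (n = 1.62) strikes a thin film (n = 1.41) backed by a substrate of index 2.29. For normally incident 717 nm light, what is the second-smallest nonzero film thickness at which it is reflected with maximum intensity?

At the upper boundary (n = 1.62 to n = 1.41) the reflected ray undergoes no phase shift.
Bottom surface (1.41 → 2.29): reflection off a higher-index medium gives a half-wave phase shift.
The two reflections differ by half a wavelength.
So the condition for constructive reflection is 2 n t = (m + ½) λ.
The second-smallest nonzero thickness corresponds to m = 1: t = (m + ½) λ / (2 n) = 1.50 × 717 / (2 × 1.41) = 381 nm.

381 nm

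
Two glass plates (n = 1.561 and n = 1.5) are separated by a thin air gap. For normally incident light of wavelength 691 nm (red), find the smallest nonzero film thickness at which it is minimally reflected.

At the upper boundary (n = 1.561 to n = 1.0) the reflected ray undergoes no phase shift.
Bottom surface (1.0 → 1.5): reflection off a higher-index medium gives a half-wave phase shift.
Net: one phase inversion between the two reflected rays.
With one net inversion, destructive interference in reflection requires 2 n t = m λ.
Minimum nonzero at m = 1: t = λ / (2 n) = 691 / (2 × 1.0) = 346 nm.

346 nm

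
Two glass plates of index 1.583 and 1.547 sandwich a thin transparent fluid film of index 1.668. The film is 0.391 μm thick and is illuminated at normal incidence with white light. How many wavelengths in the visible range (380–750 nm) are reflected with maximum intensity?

At the upper boundary (n = 1.583 to n = 1.668) the reflected ray undergoes a half-wave phase shift.
At the lower boundary (n = 1.668 to n = 1.547) the reflected ray undergoes no phase shift.
The two reflections differ by half a wavelength.
So the condition for constructive reflection is 2 n t = (m + ½) λ.
λ = 2 n t / (m + ½) = 1304 / (m + ½) nm.
m=1: 870 nm (IR); m=2: 522 nm (visible); m=3: 373 nm (UV).

1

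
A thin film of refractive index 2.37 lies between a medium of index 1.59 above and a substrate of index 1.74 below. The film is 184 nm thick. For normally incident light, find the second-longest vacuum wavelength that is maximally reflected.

At the upper boundary (n = 1.59 to n = 2.37) the reflected ray undergoes a half-wave phase shift.
At the lower boundary (n = 2.37 to n = 1.74) the reflected ray undergoes no phase shift.
Exactly one π shift → a net half-wave offset.
With one net inversion, constructive interference in reflection requires 2 n t = (m + ½) λ.
λ = 2 n t / (m + ½). The second-longest wavelength is m = 1: λ = 2 × 2.37 × 184 / 1.50 = 581 nm.

581 nm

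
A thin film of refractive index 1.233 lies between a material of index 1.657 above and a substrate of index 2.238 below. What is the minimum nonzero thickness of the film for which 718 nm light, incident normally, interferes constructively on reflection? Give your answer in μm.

Ray reflecting at the top interface goes from n = 1.657 toward n = 1.233: no phase shift.
Bottom surface (1.233 → 2.238): reflection off a higher-index medium gives a half-wave phase shift.
Exactly one π shift → a net half-wave offset.
With one net inversion, constructive interference in reflection requires 2 n t = (m + ½) λ.
Minimum at m = 0: t = λ / (4 n) = 718 / (4 × 1.233) = 146 nm.

0.146 μm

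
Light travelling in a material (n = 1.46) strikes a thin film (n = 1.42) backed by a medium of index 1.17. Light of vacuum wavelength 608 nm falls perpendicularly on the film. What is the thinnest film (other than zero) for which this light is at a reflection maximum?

214 nm

Top surface (1.46 → 1.42): reflection off a lower-index medium gives no phase shift.
At the lower boundary (n = 1.42 to n = 1.17) the reflected ray undergoes no phase shift.
Net: no relative phase inversion (both shifts match).
For maximum reflection here: 2 n t = m λ.
Minimum nonzero at m = 1: t = λ / (2 n) = 608 / (2 × 1.42) = 214 nm.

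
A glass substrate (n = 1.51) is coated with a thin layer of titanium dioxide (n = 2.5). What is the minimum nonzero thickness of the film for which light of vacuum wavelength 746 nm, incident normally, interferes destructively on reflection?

149 nm

Ray reflecting at the top interface goes from n = 1.0 toward n = 2.5: a half-wave phase shift.
Ray reflecting at the bottom interface goes from n = 2.5 toward n = 1.51: no phase shift.
Net: one phase inversion between the two reflected rays.
So the condition for destructive reflection is 2 n t = m λ.
Minimum nonzero at m = 1: t = λ / (2 n) = 746 / (2 × 2.5) = 149 nm.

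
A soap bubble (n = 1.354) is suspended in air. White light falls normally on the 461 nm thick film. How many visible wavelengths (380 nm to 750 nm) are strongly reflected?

1

Ray reflecting at the top interface goes from n = 1.0 toward n = 1.354: a half-wave phase shift.
At the lower boundary (n = 1.354 to n = 1.0) the reflected ray undergoes no phase shift.
Net: one phase inversion between the two reflected rays.
So the condition for constructive reflection is 2 n t = (m + ½) λ.
λ = 2 n t / (m + ½) = 1248 / (m + ½) nm.
m=1: 832 nm (IR); m=2: 499 nm (visible); m=3: 357 nm (UV).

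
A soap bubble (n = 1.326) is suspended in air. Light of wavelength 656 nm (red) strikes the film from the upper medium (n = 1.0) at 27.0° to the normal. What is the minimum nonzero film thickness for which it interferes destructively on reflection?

263 nm

Top surface (1.0 → 1.326): reflection off a higher-index medium gives a half-wave phase shift.
Ray reflecting at the bottom interface goes from n = 1.326 toward n = 1.0: no phase shift.
Net: one phase inversion between the two reflected rays.
For minimum reflection here: 2 n t cos θ_r = m λ.
Snell's law: 1.0 sin 27.0° = 1.326 sin θ_r → sin θ_r = 0.342, cos θ_r = 0.940.
Minimum nonzero at m = 1: t = λ / (2 n cos θ_r) = 656 / (2 × 1.326 × 0.940) = 263 nm.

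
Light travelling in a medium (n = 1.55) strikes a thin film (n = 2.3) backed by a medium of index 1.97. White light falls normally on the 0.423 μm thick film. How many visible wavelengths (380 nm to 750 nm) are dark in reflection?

Top surface (1.55 → 2.3): reflection off a higher-index medium gives a half-wave phase shift.
Ray reflecting at the bottom interface goes from n = 2.3 toward n = 1.97: no phase shift.
Net: one phase inversion between the two reflected rays.
For dark reflection here: 2 n t = m λ.
λ = 2 n t / m = 1946 / m nm.
m=2: 973 nm (IR); m=3: 649 nm (visible); m=4: 486 nm (visible); m=5: 389 nm (visible); m=6: 324 nm (UV).

3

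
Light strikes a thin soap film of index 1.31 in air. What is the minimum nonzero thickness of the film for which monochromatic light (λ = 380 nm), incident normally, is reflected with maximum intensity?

Top surface (1.0 → 1.31): reflection off a higher-index medium gives a half-wave phase shift.
At the lower boundary (n = 1.31 to n = 1.0) the reflected ray undergoes no phase shift.
The two reflections differ by half a wavelength.
For maximum reflection here: 2 n t = (m + ½) λ.
Minimum at m = 0: t = λ / (4 n) = 380 / (4 × 1.31) = 72.5 nm.

72.5 nm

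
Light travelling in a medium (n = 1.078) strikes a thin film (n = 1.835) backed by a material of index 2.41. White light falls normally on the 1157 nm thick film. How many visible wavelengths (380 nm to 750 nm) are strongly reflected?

6

Top surface (1.078 → 1.835): reflection off a higher-index medium gives a half-wave phase shift.
Ray reflecting at the bottom interface goes from n = 1.835 toward n = 2.41: a half-wave phase shift.
The two reflections carry the same phase change, so no net offset.
So the condition for constructive reflection is 2 n t = m λ.
λ = 2 n t / m = 4246 / m nm.
m=5: 849 nm (IR); m=6: 708 nm (visible); m=7: 607 nm (visible); m=8: 531 nm (visible); m=9: 472 nm (visible); m=10: 425 nm (visible); m=11: 386 nm (visible); m=12: 354 nm (UV).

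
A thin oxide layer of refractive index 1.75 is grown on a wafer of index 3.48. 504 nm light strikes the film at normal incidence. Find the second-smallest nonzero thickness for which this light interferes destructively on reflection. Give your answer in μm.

0.216 μm

Ray reflecting at the top interface goes from n = 1.0 toward n = 1.75: a half-wave phase shift.
Ray reflecting at the bottom interface goes from n = 1.75 toward n = 3.48: a half-wave phase shift.
Zero or two π shifts → no net half-wave offset.
For weak reflection here: 2 n t = (m + ½) λ.
The second-smallest nonzero thickness corresponds to m = 1: t = (m + ½) λ / (2 n) = 1.50 × 504 / (2 × 1.75) = 216 nm.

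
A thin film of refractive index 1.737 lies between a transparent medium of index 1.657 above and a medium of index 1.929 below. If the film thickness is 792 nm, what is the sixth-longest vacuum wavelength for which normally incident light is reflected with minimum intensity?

500 nm

Ray reflecting at the top interface goes from n = 1.657 toward n = 1.737: a half-wave phase shift.
At the lower boundary (n = 1.737 to n = 1.929) the reflected ray undergoes a half-wave phase shift.
The two reflections carry the same phase change, so no net offset.
For minimum reflection here: 2 n t = (m + ½) λ.
λ = 2 n t / (m + ½). The sixth-longest wavelength is m = 5: λ = 2 × 1.737 × 792 / 5.50 = 500 nm.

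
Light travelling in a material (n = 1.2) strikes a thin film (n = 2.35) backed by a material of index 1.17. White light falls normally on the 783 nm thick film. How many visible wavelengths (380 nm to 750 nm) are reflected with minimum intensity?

Top surface (1.2 → 2.35): reflection off a higher-index medium gives a half-wave phase shift.
At the lower boundary (n = 2.35 to n = 1.17) the reflected ray undergoes no phase shift.
Net: one phase inversion between the two reflected rays.
So the condition for destructive reflection is 2 n t = m λ.
λ = 2 n t / m = 3680 / m nm.
m=4: 920 nm (IR); m=5: 736 nm (visible); m=6: 613 nm (visible); m=7: 526 nm (visible); m=8: 460 nm (visible); m=9: 409 nm (visible); m=10: 368 nm (UV).

5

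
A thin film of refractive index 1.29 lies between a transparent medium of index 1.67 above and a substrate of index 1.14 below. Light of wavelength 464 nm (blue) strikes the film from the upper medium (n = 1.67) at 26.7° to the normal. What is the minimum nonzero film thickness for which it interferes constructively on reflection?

Top surface (1.67 → 1.29): reflection off a lower-index medium gives no phase shift.
Bottom surface (1.29 → 1.14): reflection off a lower-index medium gives no phase shift.
Zero or two π shifts → no net half-wave offset.
For strong reflection here: 2 n t cos θ_r = m λ.
Snell's law: 1.67 sin 26.7° = 1.29 sin θ_r → sin θ_r = 0.582, cos θ_r = 0.813.
Minimum nonzero at m = 1: t = λ / (2 n cos θ_r) = 464 / (2 × 1.29 × 0.813) = 221 nm.

221 nm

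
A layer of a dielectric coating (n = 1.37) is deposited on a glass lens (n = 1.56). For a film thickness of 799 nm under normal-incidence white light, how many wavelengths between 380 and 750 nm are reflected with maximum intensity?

3

Ray reflecting at the top interface goes from n = 1.0 toward n = 1.37: a half-wave phase shift.
Ray reflecting at the bottom interface goes from n = 1.37 toward n = 1.56: a half-wave phase shift.
Net: no relative phase inversion (both shifts match).
With no net inversion, constructive interference in reflection requires 2 n t = m λ.
λ = 2 n t / m = 2189 / m nm.
m=2: 1095 nm (IR); m=3: 730 nm (visible); m=4: 547 nm (visible); m=5: 438 nm (visible); m=6: 365 nm (UV).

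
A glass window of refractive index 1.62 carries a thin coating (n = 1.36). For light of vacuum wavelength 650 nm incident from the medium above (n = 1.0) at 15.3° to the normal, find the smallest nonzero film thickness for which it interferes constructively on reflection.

At the upper boundary (n = 1.0 to n = 1.36) the reflected ray undergoes a half-wave phase shift.
At the lower boundary (n = 1.36 to n = 1.62) the reflected ray undergoes a half-wave phase shift.
Zero or two π shifts → no net half-wave offset.
So the condition for constructive reflection is 2 n t cos θ_r = m λ.
Snell's law: 1.0 sin 15.3° = 1.36 sin θ_r → sin θ_r = 0.194, cos θ_r = 0.981.
Minimum nonzero at m = 1: t = λ / (2 n cos θ_r) = 650 / (2 × 1.36 × 0.981) = 244 nm.

244 nm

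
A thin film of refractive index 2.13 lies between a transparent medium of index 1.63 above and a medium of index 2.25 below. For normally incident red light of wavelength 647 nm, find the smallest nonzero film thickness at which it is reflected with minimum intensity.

75.9 nm

Ray reflecting at the top interface goes from n = 1.63 toward n = 2.13: a half-wave phase shift.
At the lower boundary (n = 2.13 to n = 2.25) the reflected ray undergoes a half-wave phase shift.
The two reflections carry the same phase change, so no net offset.
With no net inversion, destructive interference in reflection requires 2 n t = (m + ½) λ.
Minimum at m = 0: t = λ / (4 n) = 647 / (4 × 2.13) = 75.9 nm.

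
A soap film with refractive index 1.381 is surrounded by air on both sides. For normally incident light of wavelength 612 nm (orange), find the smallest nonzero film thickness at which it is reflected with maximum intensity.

At the upper boundary (n = 1.0 to n = 1.381) the reflected ray undergoes a half-wave phase shift.
Ray reflecting at the bottom interface goes from n = 1.381 toward n = 1.0: no phase shift.
Exactly one π shift → a net half-wave offset.
For maximum reflection here: 2 n t = (m + ½) λ.
Minimum at m = 0: t = λ / (4 n) = 612 / (4 × 1.381) = 111 nm.

111 nm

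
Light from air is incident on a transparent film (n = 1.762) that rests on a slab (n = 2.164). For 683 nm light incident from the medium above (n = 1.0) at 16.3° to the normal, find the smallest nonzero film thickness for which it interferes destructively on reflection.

98.2 nm

Top surface (1.0 → 1.762): reflection off a higher-index medium gives a half-wave phase shift.
At the lower boundary (n = 1.762 to n = 2.164) the reflected ray undergoes a half-wave phase shift.
The two reflections carry the same phase change, so no net offset.
So the condition for destructive reflection is 2 n t cos θ_r = (m + ½) λ.
Snell's law: 1.0 sin 16.3° = 1.762 sin θ_r → sin θ_r = 0.159, cos θ_r = 0.987.
Minimum at m = 0: t = λ / (4 n cos θ_r) = 683 / (4 × 1.762 × 0.987) = 98.2 nm.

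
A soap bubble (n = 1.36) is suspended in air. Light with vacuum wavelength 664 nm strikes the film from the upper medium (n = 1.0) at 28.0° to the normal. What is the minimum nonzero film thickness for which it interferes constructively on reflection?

130 nm

Top surface (1.0 → 1.36): reflection off a higher-index medium gives a half-wave phase shift.
At the lower boundary (n = 1.36 to n = 1.0) the reflected ray undergoes no phase shift.
Exactly one π shift → a net half-wave offset.
For maximum reflection here: 2 n t cos θ_r = (m + ½) λ.
Snell's law: 1.0 sin 28.0° = 1.36 sin θ_r → sin θ_r = 0.345, cos θ_r = 0.939.
Minimum at m = 0: t = λ / (4 n cos θ_r) = 664 / (4 × 1.36 × 0.939) = 130 nm.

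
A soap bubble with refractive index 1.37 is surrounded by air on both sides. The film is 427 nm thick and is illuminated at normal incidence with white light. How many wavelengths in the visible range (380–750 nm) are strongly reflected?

1

At the upper boundary (n = 1.0 to n = 1.37) the reflected ray undergoes a half-wave phase shift.
Bottom surface (1.37 → 1.0): reflection off a lower-index medium gives no phase shift.
Net: one phase inversion between the two reflected rays.
For bright reflection here: 2 n t = (m + ½) λ.
λ = 2 n t / (m + ½) = 1170 / (m + ½) nm.
m=1: 780 nm (IR); m=2: 468 nm (visible); m=3: 334 nm (UV).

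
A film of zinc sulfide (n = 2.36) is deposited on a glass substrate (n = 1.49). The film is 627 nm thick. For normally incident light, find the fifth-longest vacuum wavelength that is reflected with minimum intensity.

Top surface (1.0 → 2.36): reflection off a higher-index medium gives a half-wave phase shift.
At the lower boundary (n = 2.36 to n = 1.49) the reflected ray undergoes no phase shift.
Net: one phase inversion between the two reflected rays.
So the condition for destructive reflection is 2 n t = m λ.
λ = 2 n t / m. The fifth-longest wavelength is m = 5: λ = 2 × 2.36 × 627 / 5.00 = 592 nm.

592 nm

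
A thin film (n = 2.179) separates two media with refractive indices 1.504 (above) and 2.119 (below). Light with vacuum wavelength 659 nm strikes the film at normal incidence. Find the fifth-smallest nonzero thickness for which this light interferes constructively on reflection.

680 nm

Top surface (1.504 → 2.179): reflection off a higher-index medium gives a half-wave phase shift.
At the lower boundary (n = 2.179 to n = 2.119) the reflected ray undergoes no phase shift.
Exactly one π shift → a net half-wave offset.
For strong reflection here: 2 n t = (m + ½) λ.
The fifth-smallest nonzero thickness corresponds to m = 4: t = (m + ½) λ / (2 n) = 4.50 × 659 / (2 × 2.179) = 680 nm.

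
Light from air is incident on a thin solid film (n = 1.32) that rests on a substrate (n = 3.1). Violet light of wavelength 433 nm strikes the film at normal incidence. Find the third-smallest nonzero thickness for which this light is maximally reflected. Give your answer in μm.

0.492 μm

Top surface (1.0 → 1.32): reflection off a higher-index medium gives a half-wave phase shift.
Bottom surface (1.32 → 3.1): reflection off a higher-index medium gives a half-wave phase shift.
Zero or two π shifts → no net half-wave offset.
For bright reflection here: 2 n t = m λ.
The third-smallest nonzero thickness corresponds to m = 3: t = m λ / (2 n) = 3.00 × 433 / (2 × 1.32) = 492 nm.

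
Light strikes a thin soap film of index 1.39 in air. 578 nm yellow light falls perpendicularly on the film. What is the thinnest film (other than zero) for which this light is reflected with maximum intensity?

Top surface (1.0 → 1.39): reflection off a higher-index medium gives a half-wave phase shift.
Ray reflecting at the bottom interface goes from n = 1.39 toward n = 1.0: no phase shift.
Exactly one π shift → a net half-wave offset.
So the condition for constructive reflection is 2 n t = (m + ½) λ.
Minimum at m = 0: t = λ / (4 n) = 578 / (4 × 1.39) = 104 nm.

104 nm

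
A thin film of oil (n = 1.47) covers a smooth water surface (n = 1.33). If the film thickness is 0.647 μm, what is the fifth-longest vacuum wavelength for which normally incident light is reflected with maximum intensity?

423 nm

Top surface (1.0 → 1.47): reflection off a higher-index medium gives a half-wave phase shift.
Bottom surface (1.47 → 1.33): reflection off a lower-index medium gives no phase shift.
Exactly one π shift → a net half-wave offset.
So the condition for constructive reflection is 2 n t = (m + ½) λ.
λ = 2 n t / (m + ½). The fifth-longest wavelength is m = 4: λ = 2 × 1.47 × 647 / 4.50 = 423 nm.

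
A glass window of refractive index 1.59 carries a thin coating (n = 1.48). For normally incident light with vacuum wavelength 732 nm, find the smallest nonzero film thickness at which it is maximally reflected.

247 nm

Ray reflecting at the top interface goes from n = 1.0 toward n = 1.48: a half-wave phase shift.
Bottom surface (1.48 → 1.59): reflection off a higher-index medium gives a half-wave phase shift.
The two reflections carry the same phase change, so no net offset.
So the condition for constructive reflection is 2 n t = m λ.
Minimum nonzero at m = 1: t = λ / (2 n) = 732 / (2 × 1.48) = 247 nm.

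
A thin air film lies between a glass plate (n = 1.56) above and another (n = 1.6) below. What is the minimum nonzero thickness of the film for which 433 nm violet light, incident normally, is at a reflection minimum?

217 nm

Ray reflecting at the top interface goes from n = 1.56 toward n = 1.0: no phase shift.
Ray reflecting at the bottom interface goes from n = 1.0 toward n = 1.6: a half-wave phase shift.
Net: one phase inversion between the two reflected rays.
For dark reflection here: 2 n t = m λ.
Minimum nonzero at m = 1: t = λ / (2 n) = 433 / (2 × 1.0) = 217 nm.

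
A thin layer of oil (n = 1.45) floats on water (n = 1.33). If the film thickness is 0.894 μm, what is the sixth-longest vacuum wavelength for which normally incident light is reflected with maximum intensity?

At the upper boundary (n = 1.0 to n = 1.45) the reflected ray undergoes a half-wave phase shift.
Bottom surface (1.45 → 1.33): reflection off a lower-index medium gives no phase shift.
Exactly one π shift → a net half-wave offset.
With one net inversion, constructive interference in reflection requires 2 n t = (m + ½) λ.
λ = 2 n t / (m + ½). The sixth-longest wavelength is m = 5: λ = 2 × 1.45 × 894 / 5.50 = 471 nm.

471 nm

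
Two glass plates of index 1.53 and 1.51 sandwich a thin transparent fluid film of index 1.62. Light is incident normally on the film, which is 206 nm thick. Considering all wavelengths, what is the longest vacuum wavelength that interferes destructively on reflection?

Top surface (1.53 → 1.62): reflection off a higher-index medium gives a half-wave phase shift.
At the lower boundary (n = 1.62 to n = 1.51) the reflected ray undergoes no phase shift.
The two reflections differ by half a wavelength.
For minimum reflection here: 2 n t = m λ.
λ = 2 n t / m. The longest wavelength is m = 1: λ = 2 × 1.62 × 206 / 1.00 = 667 nm.

667 nm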